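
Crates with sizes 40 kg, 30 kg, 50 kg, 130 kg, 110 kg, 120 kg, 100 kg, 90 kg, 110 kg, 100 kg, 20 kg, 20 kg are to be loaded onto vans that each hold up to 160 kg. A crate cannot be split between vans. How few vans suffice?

7

Total = 130 + 120 + 110 + 110 + 100 + 100 + 90 + 50 + 40 + 30 + 20 + 20 = 920 kg.
Lower bound: ⌈920/160⌉ = 6 vans.
Also, 7 crates each exceed 80 kg, and no two of those can share a van, so at least 7 vans are needed.
A packing using 7 vans:
  van 1: 130 + 30 = 160
  van 2: 120 + 40 = 160
  van 3: 110 + 50 = 160
  van 4: 110 + 20 + 20 = 150
  van 5: 100 = 100
  van 6: 100 = 100
  van 7: 90 = 90
This matches the lower bound, so 7 is optimal.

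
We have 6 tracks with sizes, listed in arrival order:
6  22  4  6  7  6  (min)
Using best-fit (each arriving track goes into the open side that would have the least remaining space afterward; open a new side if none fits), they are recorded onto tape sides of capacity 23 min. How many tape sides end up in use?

3

  6 → side 1 (new)  [load 6/23]
  22 → side 2 (new)  [load 22/23]
  4 → side 1  [load 10/23]
  6 → side 1  [load 16/23]
  7 → side 1  [load 23/23]
  6 → side 3 (new)  [load 6/23]
3 tape sides opened.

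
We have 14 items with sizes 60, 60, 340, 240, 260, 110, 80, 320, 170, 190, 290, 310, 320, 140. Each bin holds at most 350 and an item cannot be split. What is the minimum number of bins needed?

Total = 340 + 320 + 320 + 310 + 290 + 260 + 240 + 190 + 170 + 140 + 110 + 80 + 60 + 60 = 2890.
Lower bound: ⌈2890/350⌉ = 9 bins.
A packing using 9 bins:
  bin 1: 340 = 340
  bin 2: 320 = 320
  bin 3: 320 = 320
  bin 4: 310 = 310
  bin 5: 290 + 60 = 350
  bin 6: 260 + 80 = 340
  bin 7: 240 + 110 = 350
  bin 8: 190 + 140 = 330
  bin 9: 170 + 60 = 230
This matches the lower bound, so 9 is optimal.

9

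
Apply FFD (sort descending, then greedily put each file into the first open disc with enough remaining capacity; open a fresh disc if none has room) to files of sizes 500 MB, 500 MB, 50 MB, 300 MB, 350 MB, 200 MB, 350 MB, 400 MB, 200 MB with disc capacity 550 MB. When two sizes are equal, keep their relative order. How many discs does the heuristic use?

Sorted descending: 500, 500, 400, 350, 350, 300, 200, 200, 50.
  500 → disc 1 (new)  [load 500/550]
  500 → disc 2 (new)  [load 500/550]
  400 → disc 3 (new)  [load 400/550]
  350 → disc 4 (new)  [load 350/550]
  350 → disc 5 (new)  [load 350/550]
  300 → disc 6 (new)  [load 300/550]
  200 → disc 4  [load 550/550]
  200 → disc 5  [load 550/550]
  50 → disc 1  [load 550/550]
6 discs opened.

6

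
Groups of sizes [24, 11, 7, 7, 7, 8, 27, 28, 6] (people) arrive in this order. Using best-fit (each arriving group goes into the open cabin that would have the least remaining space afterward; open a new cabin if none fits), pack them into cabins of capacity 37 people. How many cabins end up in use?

4

  24 → cabin 1 (new)  [load 24/37]
  11 → cabin 1  [load 35/37]
  7 → cabin 2 (new)  [load 7/37]
  7 → cabin 2  [load 14/37]
  7 → cabin 2  [load 21/37]
  8 → cabin 2  [load 29/37]
  27 → cabin 3 (new)  [load 27/37]
  28 → cabin 4 (new)  [load 28/37]
  6 → cabin 2  [load 35/37]
4 cabins opened.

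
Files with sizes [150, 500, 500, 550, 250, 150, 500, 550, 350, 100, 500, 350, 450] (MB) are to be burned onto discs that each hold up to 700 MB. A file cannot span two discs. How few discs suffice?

8

Total = 550 + 550 + 500 + 500 + 500 + 500 + 450 + 350 + 350 + 250 + 150 + 150 + 100 = 4900 MB.
Lower bound: ⌈4900/700⌉ = 7 discs.
A packing using 8 discs:
  disc 1: 550 + 150 = 700
  disc 2: 550 + 150 = 700
  disc 3: 500 + 100 = 600
  disc 4: 500 = 500
  disc 5: 500 = 500
  disc 6: 500 = 500
  disc 7: 450 + 250 = 700
  disc 8: 350 + 350 = 700
No arrangement into 7 discs stays within capacity, so 8 is optimal.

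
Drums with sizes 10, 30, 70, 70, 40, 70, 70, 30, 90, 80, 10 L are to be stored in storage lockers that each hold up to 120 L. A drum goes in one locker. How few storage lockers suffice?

6

Total = 90 + 80 + 70 + 70 + 70 + 70 + 40 + 30 + 30 + 10 + 10 = 570 L.
Lower bound: ⌈570/120⌉ = 5 storage lockers.
Also, 6 drums each exceed 60 L, and no two of those can share a locker, so at least 6 storage lockers are needed.
A packing using 6 storage lockers:
  locker 1: 90 + 30 = 120
  locker 2: 80 + 40 = 120
  locker 3: 70 + 30 + 10 + 10 = 120
  locker 4: 70 = 70
  locker 5: 70 = 70
  locker 6: 70 = 70
This matches the lower bound, so 6 is optimal.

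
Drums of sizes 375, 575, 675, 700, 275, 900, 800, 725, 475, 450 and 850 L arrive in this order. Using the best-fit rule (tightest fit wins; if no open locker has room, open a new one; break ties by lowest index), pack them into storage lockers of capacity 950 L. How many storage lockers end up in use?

  375 → locker 1 (new)  [load 375/950]
  575 → locker 1  [load 950/950]
  675 → locker 2 (new)  [load 675/950]
  700 → locker 3 (new)  [load 700/950]
  275 → locker 2  [load 950/950]
  900 → locker 4 (new)  [load 900/950]
  800 → locker 5 (new)  [load 800/950]
  725 → locker 6 (new)  [load 725/950]
  475 → locker 7 (new)  [load 475/950]
  450 → locker 7  [load 925/950]
  850 → locker 8 (new)  [load 850/950]
8 storage lockers opened.

8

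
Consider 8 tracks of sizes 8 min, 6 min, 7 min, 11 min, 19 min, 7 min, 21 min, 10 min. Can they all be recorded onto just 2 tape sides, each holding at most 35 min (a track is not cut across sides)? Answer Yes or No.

No

Total = 89 min; ⌈89/35⌉ = 3.
At least 3 tape sides are required, but only 2 are allowed.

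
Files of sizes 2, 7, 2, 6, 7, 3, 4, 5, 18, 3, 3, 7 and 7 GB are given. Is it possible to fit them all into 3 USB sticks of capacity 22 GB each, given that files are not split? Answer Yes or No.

Total = 74 GB; ⌈74/22⌉ = 4.
At least 4 USB sticks are required, but only 3 are allowed.

No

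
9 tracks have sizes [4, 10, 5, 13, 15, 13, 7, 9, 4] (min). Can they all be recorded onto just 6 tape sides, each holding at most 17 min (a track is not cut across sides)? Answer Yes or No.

A valid assignment using 5 tape sides:
  side 1: 15 = 15
  side 2: 13 + 4 = 17
  side 3: 13 + 4 = 17
  side 4: 10 + 7 = 17
  side 5: 9 + 5 = 14
That uses only 5 ≤ 6, so 6 tape sides are enough.

Yes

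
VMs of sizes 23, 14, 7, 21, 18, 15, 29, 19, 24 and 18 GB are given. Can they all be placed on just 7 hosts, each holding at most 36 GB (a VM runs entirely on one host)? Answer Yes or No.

Yes

A valid assignment using 6 hosts:
  host 1: 29 + 7 = 36
  host 2: 24 = 24
  host 3: 23 = 23
  host 4: 21 + 15 = 36
  host 5: 19 + 14 = 33
  host 6: 18 + 18 = 36
That uses only 6 ≤ 7, so 7 hosts are enough.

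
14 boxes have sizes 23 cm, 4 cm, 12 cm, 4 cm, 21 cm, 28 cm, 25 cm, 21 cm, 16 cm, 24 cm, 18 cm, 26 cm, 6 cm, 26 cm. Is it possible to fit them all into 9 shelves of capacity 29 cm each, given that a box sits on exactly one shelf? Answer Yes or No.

Total = 254 cm; ⌈254/29⌉ = 9.
10 boxes each exceed half the capacity and cannot share a shelf, forcing at least 10 shelves.
At least 10 shelves are required, but only 9 are allowed.

No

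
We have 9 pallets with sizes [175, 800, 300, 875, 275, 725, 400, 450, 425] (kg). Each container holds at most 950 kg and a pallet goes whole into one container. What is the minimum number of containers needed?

Total = 875 + 800 + 725 + 450 + 425 + 400 + 300 + 275 + 175 = 4425 kg.
Lower bound: ⌈4425/950⌉ = 5 containers.
A packing using 6 containers:
  container 1: 875 = 875
  container 2: 800 = 800
  container 3: 725 + 175 = 900
  container 4: 450 + 425 = 875
  container 5: 400 + 300 = 700
  container 6: 275 = 275
No arrangement into 5 containers stays within capacity, so 6 is optimal.

6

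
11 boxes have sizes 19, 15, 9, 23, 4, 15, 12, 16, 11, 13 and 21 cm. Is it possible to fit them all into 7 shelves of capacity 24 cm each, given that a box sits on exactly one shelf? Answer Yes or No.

No

Total = 158 cm; ⌈158/24⌉ = 7.
The bound of 7 does not rule out 7, but exhaustive search shows no assignment into 7 shelves of capacity 24 cm exists — the minimum is 8.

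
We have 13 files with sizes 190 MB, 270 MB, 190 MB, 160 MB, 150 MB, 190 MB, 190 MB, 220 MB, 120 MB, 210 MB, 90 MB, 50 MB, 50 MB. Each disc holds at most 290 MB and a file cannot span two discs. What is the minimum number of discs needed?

Total = 270 + 220 + 210 + 190 + 190 + 190 + 190 + 160 + 150 + 120 + 90 + 50 + 50 = 2080 MB.
Lower bound: ⌈2080/290⌉ = 8 discs.
Also, 9 files each exceed 145 MB, and no two of those can share a disc, so at least 9 discs are needed.
A packing using 9 discs:
  disc 1: 270 = 270
  disc 2: 220 + 50 = 270
  disc 3: 210 + 50 = 260
  disc 4: 190 + 90 = 280
  disc 5: 190 = 190
  disc 6: 190 = 190
  disc 7: 190 = 190
  disc 8: 160 + 120 = 280
  disc 9: 150 = 150
This matches the lower bound, so 9 is optimal.

9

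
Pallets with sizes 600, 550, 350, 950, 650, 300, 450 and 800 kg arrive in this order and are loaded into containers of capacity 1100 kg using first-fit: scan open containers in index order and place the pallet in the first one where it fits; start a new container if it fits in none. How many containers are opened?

  600 → container 1 (new)  [load 600/1100]
  550 → container 2 (new)  [load 550/1100]
  350 → container 1  [load 950/1100]
  950 → container 3 (new)  [load 950/1100]
  650 → container 4 (new)  [load 650/1100]
  300 → container 2  [load 850/1100]
  450 → container 4  [load 1100/1100]
  800 → container 5 (new)  [load 800/1100]
5 containers opened.

5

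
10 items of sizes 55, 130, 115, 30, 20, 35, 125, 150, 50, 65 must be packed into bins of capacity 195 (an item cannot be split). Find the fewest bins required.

Total = 150 + 130 + 125 + 115 + 65 + 55 + 50 + 35 + 30 + 20 = 775.
Lower bound: ⌈775/195⌉ = 4 bins.
A packing using 5 bins:
  bin 1: 150 + 35 = 185
  bin 2: 130 + 65 = 195
  bin 3: 125 + 55 = 180
  bin 4: 115 + 50 + 30 = 195
  bin 5: 20 = 20
No arrangement into 4 bins stays within capacity, so 5 is optimal.

5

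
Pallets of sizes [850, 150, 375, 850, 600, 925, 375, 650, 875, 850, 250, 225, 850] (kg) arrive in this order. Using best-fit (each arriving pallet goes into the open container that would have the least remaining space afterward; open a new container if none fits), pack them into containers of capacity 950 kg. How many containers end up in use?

9

  850 → container 1 (new)  [load 850/950]
  150 → container 2 (new)  [load 150/950]
  375 → container 2  [load 525/950]
  850 → container 3 (new)  [load 850/950]
  600 → container 4 (new)  [load 600/950]
  925 → container 5 (new)  [load 925/950]
  375 → container 2  [load 900/950]
  650 → container 6 (new)  [load 650/950]
  875 → container 7 (new)  [load 875/950]
  850 → container 8 (new)  [load 850/950]
  250 → container 6  [load 900/950]
  225 → container 4  [load 825/950]
  850 → container 9 (new)  [load 850/950]
9 containers opened.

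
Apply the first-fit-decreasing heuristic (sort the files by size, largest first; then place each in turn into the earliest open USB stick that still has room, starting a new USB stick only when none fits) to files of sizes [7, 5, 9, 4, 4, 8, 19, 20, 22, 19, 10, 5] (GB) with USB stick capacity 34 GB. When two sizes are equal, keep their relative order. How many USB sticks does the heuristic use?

4

Sorted descending: 22, 20, 19, 19, 10, 9, 8, 7, 5, 5, 4, 4.
  22 → USB stick 1 (new)  [load 22/34]
  20 → USB stick 2 (new)  [load 20/34]
  19 → USB stick 3 (new)  [load 19/34]
  19 → USB stick 4 (new)  [load 19/34]
  10 → USB stick 1  [load 32/34]
  9 → USB stick 2  [load 29/34]
  8 → USB stick 3  [load 27/34]
  7 → USB stick 3  [load 34/34]
  5 → USB stick 2  [load 34/34]
  5 → USB stick 4  [load 24/34]
  4 → USB stick 4  [load 28/34]
  4 → USB stick 4  [load 32/34]
4 USB sticks opened.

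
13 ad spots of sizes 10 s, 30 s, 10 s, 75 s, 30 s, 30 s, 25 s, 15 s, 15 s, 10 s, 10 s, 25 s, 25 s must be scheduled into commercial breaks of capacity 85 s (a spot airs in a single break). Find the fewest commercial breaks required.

Total = 75 + 30 + 30 + 30 + 25 + 25 + 25 + 15 + 15 + 10 + 10 + 10 + 10 = 310 s.
Lower bound: ⌈310/85⌉ = 4 commercial breaks.
A packing using 4 commercial breaks:
  break 1: 75 + 10 = 85
  break 2: 30 + 30 + 25 = 85
  break 3: 30 + 25 + 25 = 80
  break 4: 15 + 15 + 10 + 10 + 10 = 60
This matches the lower bound, so 4 is optimal.

4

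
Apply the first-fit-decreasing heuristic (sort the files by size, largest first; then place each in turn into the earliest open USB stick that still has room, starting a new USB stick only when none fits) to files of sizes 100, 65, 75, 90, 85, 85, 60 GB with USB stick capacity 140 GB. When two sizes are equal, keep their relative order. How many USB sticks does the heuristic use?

6

Sorted descending: 100, 90, 85, 85, 75, 65, 60.
  100 → USB stick 1 (new)  [load 100/140]
  90 → USB stick 2 (new)  [load 90/140]
  85 → USB stick 3 (new)  [load 85/140]
  85 → USB stick 4 (new)  [load 85/140]
  75 → USB stick 5 (new)  [load 75/140]
  65 → USB stick 5  [load 140/140]
  60 → USB stick 6 (new)  [load 60/140]
6 USB sticks opened.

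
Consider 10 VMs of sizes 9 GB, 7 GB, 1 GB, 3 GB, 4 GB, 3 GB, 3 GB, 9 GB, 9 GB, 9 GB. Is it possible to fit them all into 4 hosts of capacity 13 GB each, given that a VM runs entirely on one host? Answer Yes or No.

Total = 57 GB; ⌈57/13⌉ = 5.
At least 5 hosts are required, but only 4 are allowed.

No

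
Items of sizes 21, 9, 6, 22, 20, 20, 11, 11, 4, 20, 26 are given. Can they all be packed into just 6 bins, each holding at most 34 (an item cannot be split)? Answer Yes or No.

A valid assignment using 6 bins:
  bin 1: 26 + 6 = 32
  bin 2: 22 + 11 = 33
  bin 3: 21 + 11 = 32
  bin 4: 20 + 9 + 4 = 33
  bin 5: 20 = 20
  bin 6: 20 = 20
Every load is within 34, so 6 bins suffice.

Yes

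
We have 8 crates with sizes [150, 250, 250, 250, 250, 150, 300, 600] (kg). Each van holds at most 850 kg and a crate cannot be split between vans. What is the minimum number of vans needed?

3

Total = 600 + 300 + 250 + 250 + 250 + 250 + 150 + 150 = 2200 kg.
Lower bound: ⌈2200/850⌉ = 3 vans.
A packing using 3 vans:
  van 1: 600 + 250 = 850
  van 2: 300 + 250 + 250 = 800
  van 3: 250 + 150 + 150 = 550
This matches the lower bound, so 3 is optimal.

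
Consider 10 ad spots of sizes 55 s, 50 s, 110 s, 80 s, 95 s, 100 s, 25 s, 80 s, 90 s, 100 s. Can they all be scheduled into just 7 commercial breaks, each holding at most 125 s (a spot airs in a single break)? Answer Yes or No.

No

Total = 785 s; ⌈785/125⌉ = 7.
The bound of 7 does not rule out 7, but exhaustive search shows no assignment into 7 commercial breaks of capacity 125 s exists — the minimum is 8.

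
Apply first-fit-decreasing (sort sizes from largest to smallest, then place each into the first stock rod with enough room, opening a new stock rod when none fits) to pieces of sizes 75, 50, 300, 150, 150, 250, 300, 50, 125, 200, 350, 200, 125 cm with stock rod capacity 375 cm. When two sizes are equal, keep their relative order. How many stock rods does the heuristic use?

Sorted descending: 350, 300, 300, 250, 200, 200, 150, 150, 125, 125, 75, 50, 50.
  350 → stock rod 1 (new)  [load 350/375]
  300 → stock rod 2 (new)  [load 300/375]
  300 → stock rod 3 (new)  [load 300/375]
  250 → stock rod 4 (new)  [load 250/375]
  200 → stock rod 5 (new)  [load 200/375]
  200 → stock rod 6 (new)  [load 200/375]
  150 → stock rod 5  [load 350/375]
  150 → stock rod 6  [load 350/375]
  125 → stock rod 4  [load 375/375]
  125 → stock rod 7 (new)  [load 125/375]
  75 → stock rod 2  [load 375/375]
  50 → stock rod 3  [load 350/375]
  50 → stock rod 7  [load 175/375]
7 stock rods opened.

7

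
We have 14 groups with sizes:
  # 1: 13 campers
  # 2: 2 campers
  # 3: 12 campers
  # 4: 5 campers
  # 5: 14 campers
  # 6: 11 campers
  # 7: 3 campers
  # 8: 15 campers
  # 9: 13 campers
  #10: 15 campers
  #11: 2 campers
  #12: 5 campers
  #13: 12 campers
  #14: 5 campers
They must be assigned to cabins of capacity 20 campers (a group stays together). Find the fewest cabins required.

Total = 15 + 15 + 14 + 13 + 13 + 12 + 12 + 11 + 5 + 5 + 5 + 3 + 2 + 2 = 127 campers.
Lower bound: ⌈127/20⌉ = 7 cabins.
Also, 8 groups each exceed 10 campers, and no two of those can share a cabin, so at least 8 cabins are needed.
A packing using 8 cabins:
  cabin 1: 15 + 5 = 20
  cabin 2: 15 + 5 = 20
  cabin 3: 14 + 5 = 19
  cabin 4: 13 + 3 + 2 + 2 = 20
  cabin 5: 13 = 13
  cabin 6: 12 = 12
  cabin 7: 12 = 12
  cabin 8: 11 = 11
This matches the lower bound, so 8 is optimal.

8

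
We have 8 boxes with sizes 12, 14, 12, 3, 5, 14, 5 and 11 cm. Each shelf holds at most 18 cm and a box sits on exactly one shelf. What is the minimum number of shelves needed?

Total = 14 + 14 + 12 + 12 + 11 + 5 + 5 + 3 = 76 cm.
Lower bound: ⌈76/18⌉ = 5 shelves.
A packing using 5 shelves:
  shelf 1: 14 + 3 = 17
  shelf 2: 14 = 14
  shelf 3: 12 + 5 = 17
  shelf 4: 12 + 5 = 17
  shelf 5: 11 = 11
This matches the lower bound, so 5 is optimal.

5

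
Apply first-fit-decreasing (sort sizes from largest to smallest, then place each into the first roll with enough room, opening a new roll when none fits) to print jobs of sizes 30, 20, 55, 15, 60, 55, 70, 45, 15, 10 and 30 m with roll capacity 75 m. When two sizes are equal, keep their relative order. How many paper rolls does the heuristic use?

6

Sorted descending: 70, 60, 55, 55, 45, 30, 30, 20, 15, 15, 10.
  70 → roll 1 (new)  [load 70/75]
  60 → roll 2 (new)  [load 60/75]
  55 → roll 3 (new)  [load 55/75]
  55 → roll 4 (new)  [load 55/75]
  45 → roll 5 (new)  [load 45/75]
  30 → roll 5  [load 75/75]
  30 → roll 6 (new)  [load 30/75]
  20 → roll 3  [load 75/75]
  15 → roll 2  [load 75/75]
  15 → roll 4  [load 70/75]
  10 → roll 6  [load 40/75]
6 paper rolls opened.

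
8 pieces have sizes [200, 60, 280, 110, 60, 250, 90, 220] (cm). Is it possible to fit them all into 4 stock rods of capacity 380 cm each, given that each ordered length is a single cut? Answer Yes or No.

Yes

A valid assignment using 4 stock rods:
  stock rod 1: 280 + 90 = 370
  stock rod 2: 250 + 110 = 360
  stock rod 3: 220 + 60 + 60 = 340
  stock rod 4: 200 = 200
Every load is within 380 cm, so 4 stock rods suffice.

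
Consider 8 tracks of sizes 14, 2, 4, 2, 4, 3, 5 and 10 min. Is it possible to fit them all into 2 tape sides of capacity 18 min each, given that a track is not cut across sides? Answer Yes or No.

No

Total = 44 min; ⌈44/18⌉ = 3.
At least 3 tape sides are required, but only 2 are allowed.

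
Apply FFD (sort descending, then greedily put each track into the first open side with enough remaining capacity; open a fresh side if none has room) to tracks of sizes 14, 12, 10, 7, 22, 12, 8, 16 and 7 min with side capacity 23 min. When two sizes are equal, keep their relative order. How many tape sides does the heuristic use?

5

Sorted descending: 22, 16, 14, 12, 12, 10, 8, 7, 7.
  22 → side 1 (new)  [load 22/23]
  16 → side 2 (new)  [load 16/23]
  14 → side 3 (new)  [load 14/23]
  12 → side 4 (new)  [load 12/23]
  12 → side 5 (new)  [load 12/23]
  10 → side 4  [load 22/23]
  8 → side 3  [load 22/23]
  7 → side 2  [load 23/23]
  7 → side 5  [load 19/23]
5 tape sides opened.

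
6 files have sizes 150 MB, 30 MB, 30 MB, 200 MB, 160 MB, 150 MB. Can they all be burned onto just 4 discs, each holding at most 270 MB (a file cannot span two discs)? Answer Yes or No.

A valid assignment using 4 discs:
  disc 1: 200 + 30 + 30 = 260
  disc 2: 160 = 160
  disc 3: 150 = 150
  disc 4: 150 = 150
Every load is within 270 MB, so 4 discs suffice.

Yes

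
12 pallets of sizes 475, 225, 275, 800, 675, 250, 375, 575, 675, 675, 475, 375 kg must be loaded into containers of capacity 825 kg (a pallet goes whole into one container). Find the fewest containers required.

8

Total = 800 + 675 + 675 + 675 + 575 + 475 + 475 + 375 + 375 + 275 + 250 + 225 = 5850 kg.
Lower bound: ⌈5850/825⌉ = 8 containers.
A packing using 8 containers:
  container 1: 800 = 800
  container 2: 675 = 675
  container 3: 675 = 675
  container 4: 675 = 675
  container 5: 575 + 250 = 825
  container 6: 475 + 275 = 750
  container 7: 475 + 225 = 700
  container 8: 375 + 375 = 750
This matches the lower bound, so 8 is optimal.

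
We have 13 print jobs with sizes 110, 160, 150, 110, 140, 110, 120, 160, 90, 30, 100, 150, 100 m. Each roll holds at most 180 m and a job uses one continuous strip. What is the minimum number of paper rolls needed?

Total = 160 + 160 + 150 + 150 + 140 + 120 + 110 + 110 + 110 + 100 + 100 + 90 + 30 = 1530 m.
Lower bound: ⌈1530/180⌉ = 9 paper rolls.
Also, 11 print jobs each exceed 90 m, and no two of those can share a roll, so at least 11 paper rolls are needed.
A packing using 12 paper rolls:
  roll 1: 160 = 160
  roll 2: 160 = 160
  roll 3: 150 + 30 = 180
  roll 4: 150 = 150
  roll 5: 140 = 140
  roll 6: 120 = 120
  roll 7: 110 = 110
  roll 8: 110 = 110
  roll 9: 110 = 110
  roll 10: 100 = 100
  roll 11: 100 = 100
  roll 12: 90 = 90
No arrangement into 11 paper rolls stays within capacity, so 12 is optimal.

12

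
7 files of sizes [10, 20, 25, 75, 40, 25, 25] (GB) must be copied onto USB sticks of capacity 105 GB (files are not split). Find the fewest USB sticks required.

3

Total = 75 + 40 + 25 + 25 + 25 + 20 + 10 = 220 GB.
Lower bound: ⌈220/105⌉ = 3 USB sticks.
A packing using 3 USB sticks:
  USB stick 1: 75 + 25 = 100
  USB stick 2: 40 + 25 + 25 + 10 = 100
  USB stick 3: 20 = 20
This matches the lower bound, so 3 is optimal.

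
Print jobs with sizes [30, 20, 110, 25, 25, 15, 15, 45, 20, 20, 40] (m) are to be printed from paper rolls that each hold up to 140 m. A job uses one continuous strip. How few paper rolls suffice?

Total = 110 + 45 + 40 + 30 + 25 + 25 + 20 + 20 + 20 + 15 + 15 = 365 m.
Lower bound: ⌈365/140⌉ = 3 paper rolls.
A packing using 3 paper rolls:
  roll 1: 110 + 30 = 140
  roll 2: 45 + 40 + 25 + 25 = 135
  roll 3: 20 + 20 + 20 + 15 + 15 = 90
This matches the lower bound, so 3 is optimal.

3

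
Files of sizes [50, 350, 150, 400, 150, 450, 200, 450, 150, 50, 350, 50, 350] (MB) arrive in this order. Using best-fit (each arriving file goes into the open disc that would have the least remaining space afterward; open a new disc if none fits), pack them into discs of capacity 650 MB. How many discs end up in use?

  50 → disc 1 (new)  [load 50/650]
  350 → disc 1  [load 400/650]
  150 → disc 1  [load 550/650]
  400 → disc 2 (new)  [load 400/650]
  150 → disc 2  [load 550/650]
  450 → disc 3 (new)  [load 450/650]
  200 → disc 3  [load 650/650]
  450 → disc 4 (new)  [load 450/650]
  150 → disc 4  [load 600/650]
  50 → disc 4  [load 650/650]
  350 → disc 5 (new)  [load 350/650]
  50 → disc 1  [load 600/650]
  350 → disc 6 (new)  [load 350/650]
6 discs opened.

6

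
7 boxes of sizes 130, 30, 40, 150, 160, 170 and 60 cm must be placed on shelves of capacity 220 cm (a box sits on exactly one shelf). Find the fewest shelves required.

Total = 170 + 160 + 150 + 130 + 60 + 40 + 30 = 740 cm.
Lower bound: ⌈740/220⌉ = 4 shelves.
A packing using 4 shelves:
  shelf 1: 170 + 40 = 210
  shelf 2: 160 + 60 = 220
  shelf 3: 150 + 30 = 180
  shelf 4: 130 = 130
This matches the lower bound, so 4 is optimal.

4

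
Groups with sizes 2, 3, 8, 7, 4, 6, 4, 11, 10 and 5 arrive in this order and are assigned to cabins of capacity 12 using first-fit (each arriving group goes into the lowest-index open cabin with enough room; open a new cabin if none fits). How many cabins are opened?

  2 → cabin 1 (new)  [load 2/12]
  3 → cabin 1  [load 5/12]
  8 → cabin 2 (new)  [load 8/12]
  7 → cabin 1  [load 12/12]
  4 → cabin 2  [load 12/12]
  6 → cabin 3 (new)  [load 6/12]
  4 → cabin 3  [load 10/12]
  11 → cabin 4 (new)  [load 11/12]
  10 → cabin 5 (new)  [load 10/12]
  5 → cabin 6 (new)  [load 5/12]
6 cabins opened.

6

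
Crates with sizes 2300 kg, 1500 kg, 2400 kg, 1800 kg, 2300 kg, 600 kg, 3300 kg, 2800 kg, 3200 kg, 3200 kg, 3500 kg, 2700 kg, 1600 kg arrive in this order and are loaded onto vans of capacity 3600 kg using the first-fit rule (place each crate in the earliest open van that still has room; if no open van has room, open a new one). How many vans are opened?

  2300 → van 1 (new)  [load 2300/3600]
  1500 → van 2 (new)  [load 1500/3600]
  2400 → van 3 (new)  [load 2400/3600]
  1800 → van 2  [load 3300/3600]
  2300 → van 4 (new)  [load 2300/3600]
  600 → van 1  [load 2900/3600]
  3300 → van 5 (new)  [load 3300/3600]
  2800 → van 6 (new)  [load 2800/3600]
  3200 → van 7 (new)  [load 3200/3600]
  3200 → van 8 (new)  [load 3200/3600]
  3500 → van 9 (new)  [load 3500/3600]
  2700 → van 10 (new)  [load 2700/3600]
  1600 → van 11 (new)  [load 1600/3600]
11 vans opened.

11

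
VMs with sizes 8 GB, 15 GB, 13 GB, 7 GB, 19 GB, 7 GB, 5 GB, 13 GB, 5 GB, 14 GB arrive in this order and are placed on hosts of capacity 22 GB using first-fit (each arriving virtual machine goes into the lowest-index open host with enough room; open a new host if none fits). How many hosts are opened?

  8 → host 1 (new)  [load 8/22]
  15 → host 2 (new)  [load 15/22]
  13 → host 1  [load 21/22]
  7 → host 2  [load 22/22]
  19 → host 3 (new)  [load 19/22]
  7 → host 4 (new)  [load 7/22]
  5 → host 4  [load 12/22]
  13 → host 5 (new)  [load 13/22]
  5 → host 4  [load 17/22]
  14 → host 6 (new)  [load 14/22]
6 hosts opened.

6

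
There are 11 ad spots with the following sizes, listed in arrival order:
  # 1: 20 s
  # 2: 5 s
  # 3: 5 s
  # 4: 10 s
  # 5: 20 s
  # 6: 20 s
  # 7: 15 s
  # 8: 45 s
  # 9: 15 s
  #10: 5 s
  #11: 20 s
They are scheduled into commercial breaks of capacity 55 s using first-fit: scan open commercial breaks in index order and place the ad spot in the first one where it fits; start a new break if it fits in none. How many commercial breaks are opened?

4

  20 → break 1 (new)  [load 20/55]
  5 → break 1  [load 25/55]
  5 → break 1  [load 30/55]
  10 → break 1  [load 40/55]
  20 → break 2 (new)  [load 20/55]
  20 → break 2  [load 40/55]
  15 → break 1  [load 55/55]
  45 → break 3 (new)  [load 45/55]
  15 → break 2  [load 55/55]
  5 → break 3  [load 50/55]
  20 → break 4 (new)  [load 20/55]
4 commercial breaks opened.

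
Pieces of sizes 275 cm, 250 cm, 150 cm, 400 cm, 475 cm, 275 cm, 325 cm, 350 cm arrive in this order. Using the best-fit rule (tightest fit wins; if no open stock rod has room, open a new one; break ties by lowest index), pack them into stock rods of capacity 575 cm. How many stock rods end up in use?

  275 → stock rod 1 (new)  [load 275/575]
  250 → stock rod 1  [load 525/575]
  150 → stock rod 2 (new)  [load 150/575]
  400 → stock rod 2  [load 550/575]
  475 → stock rod 3 (new)  [load 475/575]
  275 → stock rod 4 (new)  [load 275/575]
  325 → stock rod 5 (new)  [load 325/575]
  350 → stock rod 6 (new)  [load 350/575]
6 stock rods opened.

6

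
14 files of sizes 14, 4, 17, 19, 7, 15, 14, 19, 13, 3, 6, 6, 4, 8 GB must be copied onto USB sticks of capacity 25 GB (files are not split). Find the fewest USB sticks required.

Total = 19 + 19 + 17 + 15 + 14 + 14 + 13 + 8 + 7 + 6 + 6 + 4 + 4 + 3 = 149 GB.
Lower bound: ⌈149/25⌉ = 6 USB sticks.
Also, 7 files each exceed 25/2 GB, and no two of those can share a USB stick, so at least 7 USB sticks are needed.
A packing using 7 USB sticks:
  USB stick 1: 19 + 6 = 25
  USB stick 2: 19 + 6 = 25
  USB stick 3: 17 + 8 = 25
  USB stick 4: 15 + 7 + 3 = 25
  USB stick 5: 14 + 4 + 4 = 22
  USB stick 6: 14 = 14
  USB stick 7: 13 = 13
This matches the lower bound, so 7 is optimal.

7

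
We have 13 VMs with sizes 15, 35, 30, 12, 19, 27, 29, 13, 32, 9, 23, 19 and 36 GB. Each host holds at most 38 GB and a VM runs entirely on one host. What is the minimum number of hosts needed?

9

Total = 36 + 35 + 32 + 30 + 29 + 27 + 23 + 19 + 19 + 15 + 13 + 12 + 9 = 299 GB.
Lower bound: ⌈299/38⌉ = 8 hosts.
A packing using 9 hosts:
  host 1: 36 = 36
  host 2: 35 = 35
  host 3: 32 = 32
  host 4: 30 = 30
  host 5: 29 + 9 = 38
  host 6: 27 = 27
  host 7: 23 + 15 = 38
  host 8: 19 + 19 = 38
  host 9: 13 + 12 = 25
No arrangement into 8 hosts stays within capacity, so 9 is optimal.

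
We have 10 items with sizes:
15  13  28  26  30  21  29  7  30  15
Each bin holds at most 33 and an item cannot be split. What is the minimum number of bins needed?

8

Total = 30 + 30 + 29 + 28 + 26 + 21 + 15 + 15 + 13 + 7 = 214.
Lower bound: ⌈214/33⌉ = 7 bins.
A packing using 8 bins:
  bin 1: 30 = 30
  bin 2: 30 = 30
  bin 3: 29 = 29
  bin 4: 28 = 28
  bin 5: 26 + 7 = 33
  bin 6: 21 = 21
  bin 7: 15 + 15 = 30
  bin 8: 13 = 13
No arrangement into 7 bins stays within capacity, so 8 is optimal.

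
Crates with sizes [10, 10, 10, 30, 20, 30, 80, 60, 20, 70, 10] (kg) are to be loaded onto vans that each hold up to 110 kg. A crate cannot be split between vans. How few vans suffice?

4

Total = 80 + 70 + 60 + 30 + 30 + 20 + 20 + 10 + 10 + 10 + 10 = 350 kg.
Lower bound: ⌈350/110⌉ = 4 vans.
A packing using 4 vans:
  van 1: 80 + 30 = 110
  van 2: 70 + 30 + 10 = 110
  van 3: 60 + 20 + 20 + 10 = 110
  van 4: 10 + 10 = 20
This matches the lower bound, so 4 is optimal.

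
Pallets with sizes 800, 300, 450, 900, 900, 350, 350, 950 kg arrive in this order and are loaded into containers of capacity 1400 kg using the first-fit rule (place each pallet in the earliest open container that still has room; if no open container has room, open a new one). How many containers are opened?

  800 → container 1 (new)  [load 800/1400]
  300 → container 1  [load 1100/1400]
  450 → container 2 (new)  [load 450/1400]
  900 → container 2  [load 1350/1400]
  900 → container 3 (new)  [load 900/1400]
  350 → container 3  [load 1250/1400]
  350 → container 4 (new)  [load 350/1400]
  950 → container 4  [load 1300/1400]
4 containers opened.

4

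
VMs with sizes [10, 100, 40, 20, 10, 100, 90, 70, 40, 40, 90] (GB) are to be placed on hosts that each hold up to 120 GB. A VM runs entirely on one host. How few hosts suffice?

Total = 100 + 100 + 90 + 90 + 70 + 40 + 40 + 40 + 20 + 10 + 10 = 610 GB.
Lower bound: ⌈610/120⌉ = 6 hosts.
A packing using 6 hosts:
  host 1: 100 + 20 = 120
  host 2: 100 + 10 + 10 = 120
  host 3: 90 = 90
  host 4: 90 = 90
  host 5: 70 + 40 = 110
  host 6: 40 + 40 = 80
This matches the lower bound, so 6 is optimal.

6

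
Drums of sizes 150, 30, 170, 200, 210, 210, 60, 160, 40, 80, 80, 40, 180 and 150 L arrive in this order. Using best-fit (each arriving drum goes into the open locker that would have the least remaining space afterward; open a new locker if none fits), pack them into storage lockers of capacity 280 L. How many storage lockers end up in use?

  150 → locker 1 (new)  [load 150/280]
  30 → locker 1  [load 180/280]
  170 → locker 2 (new)  [load 170/280]
  200 → locker 3 (new)  [load 200/280]
  210 → locker 4 (new)  [load 210/280]
  210 → locker 5 (new)  [load 210/280]
  60 → locker 4  [load 270/280]
  160 → locker 6 (new)  [load 160/280]
  40 → locker 5  [load 250/280]
  80 → locker 3  [load 280/280]
  80 → locker 1  [load 260/280]
  40 → locker 2  [load 210/280]
  180 → locker 7 (new)  [load 180/280]
  150 → locker 8 (new)  [load 150/280]
8 storage lockers opened.

8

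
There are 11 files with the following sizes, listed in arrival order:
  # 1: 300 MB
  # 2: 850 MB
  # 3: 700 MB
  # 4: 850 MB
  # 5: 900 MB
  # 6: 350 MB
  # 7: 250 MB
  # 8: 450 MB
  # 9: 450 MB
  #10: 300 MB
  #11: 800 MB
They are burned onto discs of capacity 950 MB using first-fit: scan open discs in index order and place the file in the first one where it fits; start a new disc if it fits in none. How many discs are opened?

  300 → disc 1 (new)  [load 300/950]
  850 → disc 2 (new)  [load 850/950]
  700 → disc 3 (new)  [load 700/950]
  850 → disc 4 (new)  [load 850/950]
  900 → disc 5 (new)  [load 900/950]
  350 → disc 1  [load 650/950]
  250 → disc 1  [load 900/950]
  450 → disc 6 (new)  [load 450/950]
  450 → disc 6  [load 900/950]
  300 → disc 7 (new)  [load 300/950]
  800 → disc 8 (new)  [load 800/950]
8 discs opened.

8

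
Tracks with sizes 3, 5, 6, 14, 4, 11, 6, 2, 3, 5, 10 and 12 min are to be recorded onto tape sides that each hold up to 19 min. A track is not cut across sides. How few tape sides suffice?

5

Total = 14 + 12 + 11 + 10 + 6 + 6 + 5 + 5 + 4 + 3 + 3 + 2 = 81 min.
Lower bound: ⌈81/19⌉ = 5 tape sides.
A packing using 5 tape sides:
  side 1: 14 + 5 = 19
  side 2: 12 + 6 = 18
  side 3: 11 + 6 + 2 = 19
  side 4: 10 + 5 + 4 = 19
  side 5: 3 + 3 = 6
This matches the lower bound, so 5 is optimal.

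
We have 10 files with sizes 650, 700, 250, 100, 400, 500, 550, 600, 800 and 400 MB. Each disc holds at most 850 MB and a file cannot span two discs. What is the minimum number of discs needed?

Total = 800 + 700 + 650 + 600 + 550 + 500 + 400 + 400 + 250 + 100 = 4950 MB.
Lower bound: ⌈4950/850⌉ = 6 discs.
A packing using 7 discs:
  disc 1: 800 = 800
  disc 2: 700 + 100 = 800
  disc 3: 650 = 650
  disc 4: 600 + 250 = 850
  disc 5: 550 = 550
  disc 6: 500 = 500
  disc 7: 400 + 400 = 800
No arrangement into 6 discs stays within capacity, so 7 is optimal.

7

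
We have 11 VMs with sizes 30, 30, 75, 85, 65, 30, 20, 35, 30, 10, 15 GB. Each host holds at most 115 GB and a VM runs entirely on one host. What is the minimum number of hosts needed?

4

Total = 85 + 75 + 65 + 35 + 30 + 30 + 30 + 30 + 20 + 15 + 10 = 425 GB.
Lower bound: ⌈425/115⌉ = 4 hosts.
A packing using 4 hosts:
  host 1: 85 + 30 = 115
  host 2: 75 + 35 = 110
  host 3: 65 + 30 + 20 = 115
  host 4: 30 + 30 + 15 + 10 = 85
This matches the lower bound, so 4 is optimal.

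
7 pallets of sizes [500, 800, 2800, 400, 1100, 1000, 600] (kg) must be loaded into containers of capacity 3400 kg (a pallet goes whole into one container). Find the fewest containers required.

Total = 2800 + 1100 + 1000 + 800 + 600 + 500 + 400 = 7200 kg.
Lower bound: ⌈7200/3400⌉ = 3 containers.
A packing using 3 containers:
  container 1: 2800 + 600 = 3400
  container 2: 1100 + 1000 + 800 + 500 = 3400
  container 3: 400 = 400
This matches the lower bound, so 3 is optimal.

3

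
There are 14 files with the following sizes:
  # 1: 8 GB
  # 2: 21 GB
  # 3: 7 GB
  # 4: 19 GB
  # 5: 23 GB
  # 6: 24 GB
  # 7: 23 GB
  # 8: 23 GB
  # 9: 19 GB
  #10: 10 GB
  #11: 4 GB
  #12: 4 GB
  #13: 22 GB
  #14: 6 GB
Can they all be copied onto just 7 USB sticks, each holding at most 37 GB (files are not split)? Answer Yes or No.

No

Total = 213 GB; ⌈213/37⌉ = 6.
8 files each exceed half the capacity and cannot share a USB stick, forcing at least 8 USB sticks.
At least 8 USB sticks are required, but only 7 are allowed.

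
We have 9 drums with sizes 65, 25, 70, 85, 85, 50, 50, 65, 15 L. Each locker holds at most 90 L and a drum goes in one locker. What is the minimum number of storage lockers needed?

Total = 85 + 85 + 70 + 65 + 65 + 50 + 50 + 25 + 15 = 510 L.
Lower bound: ⌈510/90⌉ = 6 storage lockers.
Also, 7 drums each exceed 45 L, and no two of those can share a locker, so at least 7 storage lockers are needed.
A packing using 7 storage lockers:
  locker 1: 85 = 85
  locker 2: 85 = 85
  locker 3: 70 + 15 = 85
  locker 4: 65 + 25 = 90
  locker 5: 65 = 65
  locker 6: 50 = 50
  locker 7: 50 = 50
This matches the lower bound, so 7 is optimal.

7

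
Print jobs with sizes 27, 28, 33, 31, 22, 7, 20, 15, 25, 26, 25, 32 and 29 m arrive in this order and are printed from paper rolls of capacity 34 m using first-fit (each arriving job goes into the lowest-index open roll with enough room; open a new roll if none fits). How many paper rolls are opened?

12

  27 → roll 1 (new)  [load 27/34]
  28 → roll 2 (new)  [load 28/34]
  33 → roll 3 (new)  [load 33/34]
  31 → roll 4 (new)  [load 31/34]
  22 → roll 5 (new)  [load 22/34]
  7 → roll 1  [load 34/34]
  20 → roll 6 (new)  [load 20/34]
  15 → roll 7 (new)  [load 15/34]
  25 → roll 8 (new)  [load 25/34]
  26 → roll 9 (new)  [load 26/34]
  25 → roll 10 (new)  [load 25/34]
  32 → roll 11 (new)  [load 32/34]
  29 → roll 12 (new)  [load 29/34]
12 paper rolls opened.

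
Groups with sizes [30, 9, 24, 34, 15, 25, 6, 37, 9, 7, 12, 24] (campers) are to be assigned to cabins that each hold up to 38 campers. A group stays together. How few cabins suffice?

7

Total = 37 + 34 + 30 + 25 + 24 + 24 + 15 + 12 + 9 + 9 + 7 + 6 = 232 campers.
Lower bound: ⌈232/38⌉ = 7 cabins.
A packing using 7 cabins:
  cabin 1: 37 = 37
  cabin 2: 34 = 34
  cabin 3: 30 + 7 = 37
  cabin 4: 25 + 12 = 37
  cabin 5: 24 + 9 = 33
  cabin 6: 24 + 9 = 33
  cabin 7: 15 + 6 = 21
This matches the lower bound, so 7 is optimal.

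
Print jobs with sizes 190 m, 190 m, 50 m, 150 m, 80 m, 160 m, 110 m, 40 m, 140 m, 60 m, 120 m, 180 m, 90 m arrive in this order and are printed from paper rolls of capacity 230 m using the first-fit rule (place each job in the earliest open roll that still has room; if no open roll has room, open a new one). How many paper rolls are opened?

8

  190 → roll 1 (new)  [load 190/230]
  190 → roll 2 (new)  [load 190/230]
  50 → roll 3 (new)  [load 50/230]
  150 → roll 3  [load 200/230]
  80 → roll 4 (new)  [load 80/230]
  160 → roll 5 (new)  [load 160/230]
  110 → roll 4  [load 190/230]
  40 → roll 1  [load 230/230]
  140 → roll 6 (new)  [load 140/230]
  60 → roll 5  [load 220/230]
  120 → roll 7 (new)  [load 120/230]
  180 → roll 8 (new)  [load 180/230]
  90 → roll 6  [load 230/230]
8 paper rolls opened.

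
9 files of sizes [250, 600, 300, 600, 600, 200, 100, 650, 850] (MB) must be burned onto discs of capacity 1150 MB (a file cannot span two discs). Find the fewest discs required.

Total = 850 + 650 + 600 + 600 + 600 + 300 + 250 + 200 + 100 = 4150 MB.
Lower bound: ⌈4150/1150⌉ = 4 discs.
Also, 5 files each exceed 575 MB, and no two of those can share a disc, so at least 5 discs are needed.
A packing using 5 discs:
  disc 1: 850 + 300 = 1150
  disc 2: 650 + 250 + 200 = 1100
  disc 3: 600 + 100 = 700
  disc 4: 600 = 600
  disc 5: 600 = 600
This matches the lower bound, so 5 is optimal.

5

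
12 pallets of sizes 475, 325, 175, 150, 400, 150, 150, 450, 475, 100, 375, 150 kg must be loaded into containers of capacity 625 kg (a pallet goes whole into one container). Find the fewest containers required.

Total = 475 + 475 + 450 + 400 + 375 + 325 + 175 + 150 + 150 + 150 + 150 + 100 = 3375 kg.
Lower bound: ⌈3375/625⌉ = 6 containers.
A packing using 6 containers:
  container 1: 475 + 150 = 625
  container 2: 475 + 150 = 625
  container 3: 450 + 175 = 625
  container 4: 400 + 150 = 550
  container 5: 375 + 150 + 100 = 625
  container 6: 325 = 325
This matches the lower bound, so 6 is optimal.

6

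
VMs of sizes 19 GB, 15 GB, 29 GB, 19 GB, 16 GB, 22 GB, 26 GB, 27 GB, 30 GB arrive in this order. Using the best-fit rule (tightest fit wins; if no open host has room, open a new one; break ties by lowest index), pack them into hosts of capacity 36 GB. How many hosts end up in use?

  19 → host 1 (new)  [load 19/36]
  15 → host 1  [load 34/36]
  29 → host 2 (new)  [load 29/36]
  19 → host 3 (new)  [load 19/36]
  16 → host 3  [load 35/36]
  22 → host 4 (new)  [load 22/36]
  26 → host 5 (new)  [load 26/36]
  27 → host 6 (new)  [load 27/36]
  30 → host 7 (new)  [load 30/36]
7 hosts opened.

7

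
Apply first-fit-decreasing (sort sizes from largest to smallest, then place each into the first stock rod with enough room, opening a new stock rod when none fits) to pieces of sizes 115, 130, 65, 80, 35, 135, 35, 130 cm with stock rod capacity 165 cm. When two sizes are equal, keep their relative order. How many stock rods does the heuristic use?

5

Sorted descending: 135, 130, 130, 115, 80, 65, 35, 35.
  135 → stock rod 1 (new)  [load 135/165]
  130 → stock rod 2 (new)  [load 130/165]
  130 → stock rod 3 (new)  [load 130/165]
  115 → stock rod 4 (new)  [load 115/165]
  80 → stock rod 5 (new)  [load 80/165]
  65 → stock rod 5  [load 145/165]
  35 → stock rod 2  [load 165/165]
  35 → stock rod 3  [load 165/165]
5 stock rods opened.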